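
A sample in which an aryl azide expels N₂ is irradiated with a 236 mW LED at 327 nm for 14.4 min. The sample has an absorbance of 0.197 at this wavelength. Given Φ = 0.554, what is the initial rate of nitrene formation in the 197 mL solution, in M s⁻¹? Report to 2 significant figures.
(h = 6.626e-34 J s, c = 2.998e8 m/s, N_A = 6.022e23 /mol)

Photon energy at 327 nm: hc/λ = (6.626e-34)(2.998e8)/(327e-9) = 6.075e-19 J.
Energy delivered: (236 mW)(864 s) = 203.9 J.
Photons incident: 203.9 / 6.075e-19 = 3.356e20, i.e. 3.356e20/6.022e23 = 5.573e-4 mol.
Fraction absorbed: 1 − 10^(−0.197) = 0.3647.
Photons absorbed: 0.3647 × 5.573e-4 = 2.032e-4 mol.
Product formed: 0.554 × 2.032e-4 = 1.126e-4 mol.
Rate: 1.126e-4 mol / (864 s × 0.197 L) = 6.6e-7 M s⁻¹.

6.6e-7 M s⁻¹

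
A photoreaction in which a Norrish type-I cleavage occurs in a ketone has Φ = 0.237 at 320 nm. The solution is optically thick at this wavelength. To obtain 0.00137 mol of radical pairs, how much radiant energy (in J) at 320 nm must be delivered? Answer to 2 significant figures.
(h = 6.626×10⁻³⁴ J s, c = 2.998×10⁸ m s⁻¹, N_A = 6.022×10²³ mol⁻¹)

Photons that must be absorbed: 0.00137 / 0.237 = 0.005781 mol.
Photon energy: hc/λ = 6.208×10⁻¹⁹ J; per mole, 3.738×10⁵ J mol⁻¹.
Energy required: 0.005781 × 3.738×10⁵ = 2200 J.

2200 J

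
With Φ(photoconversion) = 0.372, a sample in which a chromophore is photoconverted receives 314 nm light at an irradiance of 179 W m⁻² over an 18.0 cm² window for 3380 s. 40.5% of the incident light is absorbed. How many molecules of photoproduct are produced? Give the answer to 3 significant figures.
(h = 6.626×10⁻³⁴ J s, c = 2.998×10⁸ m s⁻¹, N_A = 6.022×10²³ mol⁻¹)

2.59×10²⁰ molecules

Photon energy at 314 nm: hc/λ = (6.626×10⁻³⁴)(2.998×10⁸)/(314×10⁻⁹) = 6.326×10⁻¹⁹ J.
Energy delivered: (179 W m⁻²)(18.0×10⁻⁴ m²)(3380 s) = 1089 J.
Photons incident: 1089 / 6.326×10⁻¹⁹ = 1.721×10²¹, i.e. 1.721×10²¹/6.022×10²³ = 0.002858 mol.
Photons absorbed: 0.405 × 0.002858 = 0.001157 mol.
Product: Φ × n_abs = 0.372 × 0.001157 = 4.304×10⁻⁴ mol.
As a count: 4.304×10⁻⁴ × 6.022×10²³ = 2.59×10²⁰.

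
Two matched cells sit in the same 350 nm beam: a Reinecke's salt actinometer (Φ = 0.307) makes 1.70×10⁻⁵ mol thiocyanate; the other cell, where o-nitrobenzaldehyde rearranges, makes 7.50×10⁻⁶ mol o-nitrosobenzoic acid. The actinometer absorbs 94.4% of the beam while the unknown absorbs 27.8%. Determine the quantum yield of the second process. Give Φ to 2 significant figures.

Photons absorbed by the actinometer: 1.70×10⁻⁵ / 0.307 = 5.537×10⁻⁵ mol.
Incident flux: 5.537×10⁻⁵ / 0.944 = 5.865×10⁻⁵ einstein.
Absorbed by unknown: 0.278 × 5.865×10⁻⁵ = 1.630×10⁻⁵ mol.
Φ(unknown) = 7.50×10⁻⁶ / 1.630×10⁻⁵ = 0.46.

Φ = 0.46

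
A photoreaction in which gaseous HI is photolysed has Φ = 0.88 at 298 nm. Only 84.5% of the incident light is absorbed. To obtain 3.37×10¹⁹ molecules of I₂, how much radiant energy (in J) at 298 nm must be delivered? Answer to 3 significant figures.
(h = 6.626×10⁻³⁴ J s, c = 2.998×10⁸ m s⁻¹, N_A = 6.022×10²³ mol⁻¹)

30.2 J

Product: 3.37×10¹⁹ / 6.022×10²³ = 5.596×10⁻⁵ mol.
Photons that must be absorbed: 5.596×10⁻⁵ / 0.88 = 6.359×10⁻⁵ mol.
Incident photons needed: 6.359×10⁻⁵ / 0.845 = 7.525×10⁻⁵ mol.
Photon energy: hc/λ = 6.666×10⁻¹⁹ J; per mole, 4.014×10⁵ J mol⁻¹.
Energy required: 7.525×10⁻⁵ × 4.014×10⁵ = 30.2 J.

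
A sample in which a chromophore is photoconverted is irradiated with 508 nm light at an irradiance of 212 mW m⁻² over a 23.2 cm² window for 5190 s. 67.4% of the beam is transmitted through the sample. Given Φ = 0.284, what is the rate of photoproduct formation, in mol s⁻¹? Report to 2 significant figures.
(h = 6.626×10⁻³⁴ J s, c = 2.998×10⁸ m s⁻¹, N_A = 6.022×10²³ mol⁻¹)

Photon energy at 508 nm: hc/λ = (6.626×10⁻³⁴)(2.998×10⁸)/(508×10⁻⁹) = 3.910×10⁻¹⁹ J.
Energy delivered: (212 mW m⁻²)(23.2×10⁻⁴ m²)(5190 s) = 2.553 J.
Photons incident: 2.553 / 3.910×10⁻¹⁹ = 6.529×10¹⁸, i.e. 6.529×10¹⁸/6.022×10²³ = 1.084×10⁻⁵ mol.
Fraction absorbed: 1 − 67.4/100 = 0.3260.
Photons absorbed: 0.3260 × 1.084×10⁻⁵ = 3.534×10⁻⁶ mol.
Product formed: 0.284 × 3.534×10⁻⁶ = 1.004×10⁻⁶ mol.
Rate: 1.004×10⁻⁶ / 5190 s = 1.9×10⁻¹⁰ mol s⁻¹.

1.9×10⁻¹⁰ mol s⁻¹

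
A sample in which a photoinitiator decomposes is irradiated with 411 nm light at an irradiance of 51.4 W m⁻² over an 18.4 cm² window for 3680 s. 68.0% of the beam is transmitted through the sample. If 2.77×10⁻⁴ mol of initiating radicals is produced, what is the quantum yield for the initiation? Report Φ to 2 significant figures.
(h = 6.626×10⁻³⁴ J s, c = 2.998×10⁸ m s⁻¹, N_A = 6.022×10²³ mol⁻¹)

Photon energy at 411 nm: hc/λ = (6.626×10⁻³⁴)(2.998×10⁸)/(411×10⁻⁹) = 4.833×10⁻¹⁹ J.
Energy delivered: (51.4 W m⁻²)(18.4×10⁻⁴ m²)(3680 s) = 348.0 J.
Photons incident: 348.0 / 4.833×10⁻¹⁹ = 7.200×10²⁰, i.e. 7.200×10²⁰/6.022×10²³ = 0.001196 mol.
Fraction absorbed: 1 − 68.0/100 = 0.3200.
Photons absorbed: 0.3200 × 0.001196 = 3.827×10⁻⁴ mol.
Φ = 2.77×10⁻⁴ mol / 3.827×10⁻⁴ mol photons = 0.72.

Φ = 0.72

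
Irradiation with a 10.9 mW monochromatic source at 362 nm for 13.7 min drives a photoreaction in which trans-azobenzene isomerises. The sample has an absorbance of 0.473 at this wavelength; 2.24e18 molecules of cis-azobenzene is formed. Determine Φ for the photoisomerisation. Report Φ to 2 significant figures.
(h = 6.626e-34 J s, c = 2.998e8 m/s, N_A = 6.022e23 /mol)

Product: 2.24e18 / 6.022e23 = 3.720e-6 mol.
Photon energy at 362 nm: hc/λ = (6.626e-34)(2.998e8)/(362e-9) = 5.487e-19 J.
Energy delivered: (10.9 mW)(822 s) = 8.960 J.
Photons incident: 8.960 / 5.487e-19 = 1.633e19, i.e. 1.633e19/6.022e23 = 2.712e-5 mol.
Fraction absorbed: 1 − 10^(−0.473) = 0.6635.
Photons absorbed: 0.6635 × 2.712e-5 = 1.799e-5 mol.
Φ = 3.720e-6 mol / 1.799e-5 mol photons = 0.21.

Φ = 0.21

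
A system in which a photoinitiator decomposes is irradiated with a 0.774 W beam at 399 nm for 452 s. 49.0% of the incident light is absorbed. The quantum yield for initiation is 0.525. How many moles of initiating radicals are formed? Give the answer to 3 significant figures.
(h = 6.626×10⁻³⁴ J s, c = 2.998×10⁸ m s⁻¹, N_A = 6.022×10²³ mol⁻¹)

Photon energy at 399 nm: hc/λ = (6.626×10⁻³⁴)(2.998×10⁸)/(399×10⁻⁹) = 4.979×10⁻¹⁹ J.
Energy delivered: (0.774 W)(452 s) = 349.8 J.
Photons incident: 349.8 / 4.979×10⁻¹⁹ = 7.026×10²⁰, i.e. 7.026×10²⁰/6.022×10²³ = 0.001167 mol.
Photons absorbed: 0.490 × 0.001167 = 5.718×10⁻⁴ mol.
Product: Φ × n_abs = 0.525 × 5.718×10⁻⁴ = 3.002×10⁻⁴ mol.

3.00×10⁻⁴ mol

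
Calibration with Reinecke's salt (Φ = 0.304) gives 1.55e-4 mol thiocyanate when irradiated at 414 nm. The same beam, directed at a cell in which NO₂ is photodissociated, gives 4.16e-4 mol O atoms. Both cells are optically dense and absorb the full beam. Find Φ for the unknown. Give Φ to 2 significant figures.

Φ = 0.82

Photons absorbed by the actinometer: 1.55e-4 / 0.304 = 5.099e-4 mol.
Φ(unknown) = 4.16e-4 / 5.099e-4 = 0.82.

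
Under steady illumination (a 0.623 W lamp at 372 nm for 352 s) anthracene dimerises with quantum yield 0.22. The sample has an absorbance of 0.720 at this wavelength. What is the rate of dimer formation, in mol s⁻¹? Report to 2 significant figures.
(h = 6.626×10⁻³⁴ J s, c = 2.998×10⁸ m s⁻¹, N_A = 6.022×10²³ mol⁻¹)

3.5×10⁻⁷ mol s⁻¹

Photon energy at 372 nm: hc/λ = (6.626×10⁻³⁴)(2.998×10⁸)/(372×10⁻⁹) = 5.340×10⁻¹⁹ J.
Energy delivered: (0.623 W)(352 s) = 219.3 J.
Photons incident: 219.3 / 5.340×10⁻¹⁹ = 4.107×10²⁰, i.e. 4.107×10²⁰/6.022×10²³ = 6.820×10⁻⁴ mol.
Fraction absorbed: 1 − 10^(−0.720) = 0.8095.
Photons absorbed: 0.8095 × 6.820×10⁻⁴ = 5.521×10⁻⁴ mol.
Product formed: 0.22 × 5.521×10⁻⁴ = 1.215×10⁻⁴ mol.
Rate: 1.215×10⁻⁴ / 352 s = 3.5×10⁻⁷ mol s⁻¹.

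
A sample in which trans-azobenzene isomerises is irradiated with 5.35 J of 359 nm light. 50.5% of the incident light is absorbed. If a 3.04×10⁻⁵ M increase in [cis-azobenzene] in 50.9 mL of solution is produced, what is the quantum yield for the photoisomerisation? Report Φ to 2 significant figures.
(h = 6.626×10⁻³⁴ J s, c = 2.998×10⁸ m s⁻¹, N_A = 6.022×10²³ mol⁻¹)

Product: (3.04×10⁻⁵ M)(0.0509 L) = 1.547×10⁻⁶ mol.
Photon energy at 359 nm: hc/λ = (6.626×10⁻³⁴)(2.998×10⁸)/(359×10⁻⁹) = 5.533×10⁻¹⁹ J.
Photons incident: 5.35 / 5.533×10⁻¹⁹ = 9.669×10¹⁸, i.e. 9.669×10¹⁸/6.022×10²³ = 1.606×10⁻⁵ mol.
Photons absorbed: 0.505 × 1.606×10⁻⁵ = 8.110×10⁻⁶ mol.
Φ = 1.547×10⁻⁶ mol / 8.110×10⁻⁶ mol photons = 0.19.

Φ = 0.19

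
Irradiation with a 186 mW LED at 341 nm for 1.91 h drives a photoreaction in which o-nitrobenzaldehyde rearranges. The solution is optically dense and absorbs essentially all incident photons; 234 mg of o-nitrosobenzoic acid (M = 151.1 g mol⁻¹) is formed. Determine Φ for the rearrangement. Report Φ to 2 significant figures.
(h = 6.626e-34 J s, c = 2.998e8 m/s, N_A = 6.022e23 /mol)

Φ = 0.42

Product: 234 mg / 151.1 g mol⁻¹ = 0.001549 mol.
Photon energy at 341 nm: hc/λ = (6.626e-34)(2.998e8)/(341e-9) = 5.825e-19 J.
Energy delivered: (186 mW)(6876 s) = 1279 J.
Photons incident: 1279 / 5.825e-19 = 2.196e21, i.e. 2.196e21/6.022e23 = 0.003647 mol.
Φ = 0.001549 mol / 0.003647 mol photons = 0.42.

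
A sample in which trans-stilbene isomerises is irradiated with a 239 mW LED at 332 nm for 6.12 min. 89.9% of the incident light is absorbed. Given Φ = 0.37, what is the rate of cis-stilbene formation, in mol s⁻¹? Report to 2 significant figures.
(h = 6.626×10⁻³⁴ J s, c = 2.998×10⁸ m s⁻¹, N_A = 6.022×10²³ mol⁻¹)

Photon energy at 332 nm: hc/λ = (6.626×10⁻³⁴)(2.998×10⁸)/(332×10⁻⁹) = 5.983×10⁻¹⁹ J.
Energy delivered: (239 mW)(367.2 s) = 87.76 J.
Photons incident: 87.76 / 5.983×10⁻¹⁹ = 1.467×10²⁰, i.e. 1.467×10²⁰/6.022×10²³ = 2.436×10⁻⁴ mol.
Photons absorbed: 0.899 × 2.436×10⁻⁴ = 2.190×10⁻⁴ mol.
Product formed: 0.37 × 2.190×10⁻⁴ = 8.103×10⁻⁵ mol.
Rate: 8.103×10⁻⁵ / 367.2 s = 2.2×10⁻⁷ mol s⁻¹.

2.2×10⁻⁷ mol s⁻¹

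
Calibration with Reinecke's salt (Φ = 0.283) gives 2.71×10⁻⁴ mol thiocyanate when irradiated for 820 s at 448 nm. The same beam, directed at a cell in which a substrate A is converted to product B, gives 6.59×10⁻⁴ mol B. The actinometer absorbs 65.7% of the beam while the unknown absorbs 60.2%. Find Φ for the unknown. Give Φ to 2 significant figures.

Photons absorbed by the actinometer: 2.71×10⁻⁴ / 0.283 = 9.576×10⁻⁴ mol.
Incident flux: 9.576×10⁻⁴ / 0.657 = 0.001458 einstein.
Absorbed by unknown: 0.602 × 0.001458 = 8.777×10⁻⁴ mol.
Φ(unknown) = 6.59×10⁻⁴ / 8.777×10⁻⁴ = 0.75.

Φ = 0.75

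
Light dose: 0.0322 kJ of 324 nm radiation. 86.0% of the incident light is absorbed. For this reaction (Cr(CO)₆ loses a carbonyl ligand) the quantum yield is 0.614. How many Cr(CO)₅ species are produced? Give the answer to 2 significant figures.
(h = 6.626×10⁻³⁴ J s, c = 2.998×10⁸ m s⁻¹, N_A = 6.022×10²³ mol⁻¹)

Photon energy at 324 nm: hc/λ = (6.626×10⁻³⁴)(2.998×10⁸)/(324×10⁻⁹) = 6.131×10⁻¹⁹ J.
Incident energy: 0.0322 kJ = 32.2 J.
Photons incident: 32.2 / 6.131×10⁻¹⁹ = 5.252×10¹⁹, i.e. 5.252×10¹⁹/6.022×10²³ = 8.721×10⁻⁵ mol.
Photons absorbed: 0.860 × 8.721×10⁻⁵ = 7.500×10⁻⁵ mol.
Product: Φ × n_abs = 0.614 × 7.500×10⁻⁵ = 4.605×10⁻⁵ mol.
As a count: 4.605×10⁻⁵ × 6.022×10²³ = 2.8×10¹⁹.

2.8×10¹⁹ species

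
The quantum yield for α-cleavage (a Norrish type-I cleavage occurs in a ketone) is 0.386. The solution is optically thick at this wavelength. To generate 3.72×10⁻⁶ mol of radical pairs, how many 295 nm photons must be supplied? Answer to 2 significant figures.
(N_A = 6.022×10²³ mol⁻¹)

Photons that must be absorbed: 3.72×10⁻⁶ / 0.386 = 9.637×10⁻⁶ mol.
Photon count: 9.637×10⁻⁶ × 6.022×10²³ = 5.8×10¹⁸.

5.8×10¹⁸ photons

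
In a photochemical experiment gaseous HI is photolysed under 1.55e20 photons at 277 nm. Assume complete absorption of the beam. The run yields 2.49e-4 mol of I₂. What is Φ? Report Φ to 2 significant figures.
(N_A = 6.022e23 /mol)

Φ = 0.97

Moles of photons: 1.55e20 / 6.022e23 = 2.574e-4 mol.
Φ = 2.49e-4 mol / 2.574e-4 mol photons = 0.97.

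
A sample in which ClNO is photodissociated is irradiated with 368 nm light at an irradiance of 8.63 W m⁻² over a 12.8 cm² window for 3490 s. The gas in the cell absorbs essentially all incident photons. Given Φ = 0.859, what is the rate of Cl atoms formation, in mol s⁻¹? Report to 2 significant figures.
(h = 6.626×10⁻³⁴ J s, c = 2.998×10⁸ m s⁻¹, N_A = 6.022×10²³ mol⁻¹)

Photon energy at 368 nm: hc/λ = (6.626×10⁻³⁴)(2.998×10⁸)/(368×10⁻⁹) = 5.398×10⁻¹⁹ J.
Energy delivered: (8.63 W m⁻²)(12.8×10⁻⁴ m²)(3490 s) = 38.55 J.
Photons incident: 38.55 / 5.398×10⁻¹⁹ = 7.142×10¹⁹, i.e. 7.142×10¹⁹/6.022×10²³ = 1.186×10⁻⁴ mol.
Product formed: 0.859 × 1.186×10⁻⁴ = 1.019×10⁻⁴ mol.
Rate: 1.019×10⁻⁴ / 3490 s = 2.9×10⁻⁸ mol s⁻¹.

2.9×10⁻⁸ mol s⁻¹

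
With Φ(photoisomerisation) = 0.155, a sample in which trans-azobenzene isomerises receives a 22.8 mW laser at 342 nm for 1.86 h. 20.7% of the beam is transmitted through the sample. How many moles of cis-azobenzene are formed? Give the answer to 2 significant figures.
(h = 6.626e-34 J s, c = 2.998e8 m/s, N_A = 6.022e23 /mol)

Photon energy at 342 nm: hc/λ = (6.626e-34)(2.998e8)/(342e-9) = 5.808e-19 J.
Energy delivered: (22.8 mW)(6696 s) = 152.7 J.
Photons incident: 152.7 / 5.808e-19 = 2.629e20, i.e. 2.629e20/6.022e23 = 4.366e-4 mol.
Fraction absorbed: 1 − 20.7/100 = 0.7930.
Photons absorbed: 0.7930 × 4.366e-4 = 3.462e-4 mol.
Product: Φ × n_abs = 0.155 × 3.462e-4 = 5.366e-5 mol.

5.4e-5 mol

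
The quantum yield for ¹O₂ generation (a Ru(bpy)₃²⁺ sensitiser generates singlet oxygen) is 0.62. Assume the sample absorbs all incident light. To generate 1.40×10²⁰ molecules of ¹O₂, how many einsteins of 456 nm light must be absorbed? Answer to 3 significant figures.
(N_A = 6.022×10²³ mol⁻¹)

3.75×10⁻⁴ einstein

Product: 1.40×10²⁰ / 6.022×10²³ = 2.325×10⁻⁴ mol.
Photons that must be absorbed: 2.325×10⁻⁴ / 0.62 = 3.750×10⁻⁴ mol.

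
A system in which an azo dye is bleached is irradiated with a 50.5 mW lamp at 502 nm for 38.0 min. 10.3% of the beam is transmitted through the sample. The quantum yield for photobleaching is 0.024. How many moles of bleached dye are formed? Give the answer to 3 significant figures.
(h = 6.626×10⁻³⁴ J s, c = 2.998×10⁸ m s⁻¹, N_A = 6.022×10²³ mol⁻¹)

1.04×10⁻⁵ mol

Photon energy at 502 nm: hc/λ = (6.626×10⁻³⁴)(2.998×10⁸)/(502×10⁻⁹) = 3.957×10⁻¹⁹ J.
Energy delivered: (50.5 mW)(2280 s) = 115.1 J.
Photons incident: 115.1 / 3.957×10⁻¹⁹ = 2.909×10²⁰, i.e. 2.909×10²⁰/6.022×10²³ = 4.831×10⁻⁴ mol.
Fraction absorbed: 1 − 10.3/100 = 0.8970.
Photons absorbed: 0.8970 × 4.831×10⁻⁴ = 4.333×10⁻⁴ mol.
Product: Φ × n_abs = 0.024 × 4.333×10⁻⁴ = 1.040×10⁻⁵ mol.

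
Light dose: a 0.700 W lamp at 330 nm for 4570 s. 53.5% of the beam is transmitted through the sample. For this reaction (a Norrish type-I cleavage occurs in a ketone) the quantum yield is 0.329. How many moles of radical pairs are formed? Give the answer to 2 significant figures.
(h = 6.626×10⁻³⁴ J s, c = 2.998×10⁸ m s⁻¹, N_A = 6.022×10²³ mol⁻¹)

Photon energy at 330 nm: hc/λ = (6.626×10⁻³⁴)(2.998×10⁸)/(330×10⁻⁹) = 6.020×10⁻¹⁹ J.
Energy delivered: (0.700 W)(4570 s) = 3199 J.
Photons incident: 3199 / 6.020×10⁻¹⁹ = 5.314×10²¹, i.e. 5.314×10²¹/6.022×10²³ = 0.008824 mol.
Fraction absorbed: 1 − 53.5/100 = 0.4650.
Photons absorbed: 0.4650 × 0.008824 = 0.004103 mol.
Product: Φ × n_abs = 0.329 × 0.004103 = 0.001350 mol.

0.0014 mol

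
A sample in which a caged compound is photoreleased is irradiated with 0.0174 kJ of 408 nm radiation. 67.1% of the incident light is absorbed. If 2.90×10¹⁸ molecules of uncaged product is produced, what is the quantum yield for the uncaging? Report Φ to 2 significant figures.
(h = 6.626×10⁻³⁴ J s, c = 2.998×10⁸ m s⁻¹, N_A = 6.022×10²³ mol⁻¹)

Product: 2.90×10¹⁸ / 6.022×10²³ = 4.816×10⁻⁶ mol.
Photon energy at 408 nm: hc/λ = (6.626×10⁻³⁴)(2.998×10⁸)/(408×10⁻⁹) = 4.869×10⁻¹⁹ J.
Incident energy: 0.0174 kJ = 17.4 J.
Photons incident: 17.4 / 4.869×10⁻¹⁹ = 3.574×10¹⁹, i.e. 3.574×10¹⁹/6.022×10²³ = 5.935×10⁻⁵ mol.
Photons absorbed: 0.671 × 5.935×10⁻⁵ = 3.982×10⁻⁵ mol.
Φ = 4.816×10⁻⁶ mol / 3.982×10⁻⁵ mol photons = 0.12.

Φ = 0.12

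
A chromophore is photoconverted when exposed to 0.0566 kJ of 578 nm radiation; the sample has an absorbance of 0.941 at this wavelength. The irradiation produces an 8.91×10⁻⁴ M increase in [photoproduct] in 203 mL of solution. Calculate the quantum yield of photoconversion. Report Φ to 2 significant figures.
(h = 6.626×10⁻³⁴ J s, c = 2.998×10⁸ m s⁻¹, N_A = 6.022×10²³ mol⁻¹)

Product: (8.91×10⁻⁴ M)(0.203 L) = 1.809×10⁻⁴ mol.
Photon energy at 578 nm: hc/λ = (6.626×10⁻³⁴)(2.998×10⁸)/(578×10⁻⁹) = 3.437×10⁻¹⁹ J.
Incident energy: 0.0566 kJ = 56.6 J.
Photons incident: 56.6 / 3.437×10⁻¹⁹ = 1.647×10²⁰, i.e. 1.647×10²⁰/6.022×10²³ = 2.735×10⁻⁴ mol.
Fraction absorbed: 1 − 10^(−0.941) = 0.8854.
Photons absorbed: 0.8854 × 2.735×10⁻⁴ = 2.422×10⁻⁴ mol.
Φ = 1.809×10⁻⁴ mol / 2.422×10⁻⁴ mol photons = 0.75.

Φ = 0.75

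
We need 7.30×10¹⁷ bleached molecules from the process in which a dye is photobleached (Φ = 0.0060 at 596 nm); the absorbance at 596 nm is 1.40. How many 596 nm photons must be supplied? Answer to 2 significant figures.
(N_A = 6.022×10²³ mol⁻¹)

Product: 7.30×10¹⁷ / 6.022×10²³ = 1.212×10⁻⁶ mol.
Photons that must be absorbed: 1.212×10⁻⁶ / 0.0060 = 2.020×10⁻⁴ mol.
Fraction absorbed: 1 − 10^(−1.40) = 0.9602.
Incident photons needed: 2.020×10⁻⁴ / 0.9602 = 2.104×10⁻⁴ mol.
Photon count: 2.104×10⁻⁴ × 6.022×10²³ = 1.3×10²⁰.

1.3×10²⁰ photons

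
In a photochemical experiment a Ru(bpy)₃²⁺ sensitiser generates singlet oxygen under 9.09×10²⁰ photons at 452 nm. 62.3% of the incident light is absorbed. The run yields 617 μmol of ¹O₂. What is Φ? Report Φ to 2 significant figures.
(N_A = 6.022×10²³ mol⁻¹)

Product: 617 μmol = 6.17×10⁻⁴ mol.
Moles of photons: 9.09×10²⁰ / 6.022×10²³ = 0.001509 mol.
Photons absorbed: 0.623 × 0.001509 = 9.401×10⁻⁴ mol.
Φ = 6.17×10⁻⁴ mol / 9.401×10⁻⁴ mol photons = 0.66.

Φ = 0.66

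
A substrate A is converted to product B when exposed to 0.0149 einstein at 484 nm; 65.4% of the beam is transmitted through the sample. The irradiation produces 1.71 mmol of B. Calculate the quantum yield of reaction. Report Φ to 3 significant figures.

Φ = 0.332

Product: 1.71 mmol = 0.00171 mol.
Fraction absorbed: 1 − 65.4/100 = 0.3460.
Photons absorbed: 0.3460 × 0.0149 = 0.005155 mol.
Φ = 0.00171 mol / 0.005155 mol photons = 0.332.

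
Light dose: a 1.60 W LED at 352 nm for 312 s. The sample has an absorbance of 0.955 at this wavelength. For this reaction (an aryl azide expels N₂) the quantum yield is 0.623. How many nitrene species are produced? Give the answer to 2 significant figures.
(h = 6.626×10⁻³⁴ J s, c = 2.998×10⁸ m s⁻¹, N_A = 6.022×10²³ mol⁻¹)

Photon energy at 352 nm: hc/λ = (6.626×10⁻³⁴)(2.998×10⁸)/(352×10⁻⁹) = 5.643×10⁻¹⁹ J.
Energy delivered: (1.60 W)(312 s) = 499.2 J.
Photons incident: 499.2 / 5.643×10⁻¹⁹ = 8.846×10²⁰, i.e. 8.846×10²⁰/6.022×10²³ = 0.001469 mol.
Fraction absorbed: 1 − 10^(−0.955) = 0.8891.
Photons absorbed: 0.8891 × 0.001469 = 0.001306 mol.
Product: Φ × n_abs = 0.623 × 0.001306 = 8.136×10⁻⁴ mol.
As a count: 8.136×10⁻⁴ × 6.022×10²³ = 4.9×10²⁰.

4.9×10²⁰ species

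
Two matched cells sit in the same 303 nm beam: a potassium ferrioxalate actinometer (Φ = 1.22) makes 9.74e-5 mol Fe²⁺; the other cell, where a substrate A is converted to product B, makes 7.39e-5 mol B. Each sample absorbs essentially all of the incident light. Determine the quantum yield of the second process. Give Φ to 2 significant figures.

Φ = 0.93

Photons absorbed by the actinometer: 9.74e-5 / 1.22 = 7.984e-5 mol.
Φ(unknown) = 7.39e-5 / 7.984e-5 = 0.93.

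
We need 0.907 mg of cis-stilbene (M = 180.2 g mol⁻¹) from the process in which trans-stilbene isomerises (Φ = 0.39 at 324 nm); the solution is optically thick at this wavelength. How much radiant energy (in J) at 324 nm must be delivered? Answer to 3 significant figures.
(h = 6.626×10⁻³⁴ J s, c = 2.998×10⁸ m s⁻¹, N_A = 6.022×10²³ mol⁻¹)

Product: 0.907 mg / 180.2 g mol⁻¹ = 5.033×10⁻⁶ mol.
Photons that must be absorbed: 5.033×10⁻⁶ / 0.39 = 1.291×10⁻⁵ mol.
Photon energy: hc/λ = 6.131×10⁻¹⁹ J; per mole, 3.692×10⁵ J mol⁻¹.
Energy required: 1.291×10⁻⁵ × 3.692×10⁵ = 4.77 J.

4.77 J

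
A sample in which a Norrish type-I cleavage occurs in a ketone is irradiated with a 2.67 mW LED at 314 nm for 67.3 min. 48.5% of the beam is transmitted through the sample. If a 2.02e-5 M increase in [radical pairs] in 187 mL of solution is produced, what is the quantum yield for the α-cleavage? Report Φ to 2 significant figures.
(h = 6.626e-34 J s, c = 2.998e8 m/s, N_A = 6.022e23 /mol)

Product: (2.02e-5 M)(0.187 L) = 3.777e-6 mol.
Photon energy at 314 nm: hc/λ = (6.626e-34)(2.998e8)/(314e-9) = 6.326e-19 J.
Energy delivered: (2.67 mW)(4038 s) = 10.78 J.
Photons incident: 10.78 / 6.326e-19 = 1.704e19, i.e. 1.704e19/6.022e23 = 2.830e-5 mol.
Fraction absorbed: 1 − 48.5/100 = 0.5150.
Photons absorbed: 0.5150 × 2.830e-5 = 1.457e-5 mol.
Φ = 3.777e-6 mol / 1.457e-5 mol photons = 0.26.

Φ = 0.26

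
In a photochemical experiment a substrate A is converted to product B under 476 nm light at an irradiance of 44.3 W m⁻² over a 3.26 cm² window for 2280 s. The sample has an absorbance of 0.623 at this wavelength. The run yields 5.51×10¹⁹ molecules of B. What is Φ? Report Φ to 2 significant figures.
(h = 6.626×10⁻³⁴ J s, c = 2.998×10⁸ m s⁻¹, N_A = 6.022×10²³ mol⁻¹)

Product: 5.51×10¹⁹ / 6.022×10²³ = 9.150×10⁻⁵ mol.
Photon energy at 476 nm: hc/λ = (6.626×10⁻³⁴)(2.998×10⁸)/(476×10⁻⁹) = 4.173×10⁻¹⁹ J.
Energy delivered: (44.3 W m⁻²)(3.26×10⁻⁴ m²)(2280 s) = 32.93 J.
Photons incident: 32.93 / 4.173×10⁻¹⁹ = 7.891×10¹⁹, i.e. 7.891×10¹⁹/6.022×10²³ = 1.310×10⁻⁴ mol.
Fraction absorbed: 1 − 10^(−0.623) = 0.7618.
Photons absorbed: 0.7618 × 1.310×10⁻⁴ = 9.980×10⁻⁵ mol.
Φ = 9.150×10⁻⁵ mol / 9.980×10⁻⁵ mol photons = 0.92.

Φ = 0.92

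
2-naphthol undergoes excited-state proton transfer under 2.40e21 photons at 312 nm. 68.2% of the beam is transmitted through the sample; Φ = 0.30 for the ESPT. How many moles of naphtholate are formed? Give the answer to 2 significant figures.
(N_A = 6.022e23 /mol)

Moles of photons: 2.40e21 / 6.022e23 = 0.003985 mol.
Fraction absorbed: 1 − 68.2/100 = 0.3180.
Photons absorbed: 0.3180 × 0.003985 = 0.001267 mol.
Product: Φ × n_abs = 0.30 × 0.001267 = 3.801e-4 mol.

3.8e-4 mol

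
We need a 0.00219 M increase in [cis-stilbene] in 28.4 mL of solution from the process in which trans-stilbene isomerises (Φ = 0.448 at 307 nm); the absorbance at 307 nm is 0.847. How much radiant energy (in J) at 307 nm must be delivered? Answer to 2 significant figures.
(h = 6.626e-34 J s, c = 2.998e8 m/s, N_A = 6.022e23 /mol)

Product: (0.00219 M)(0.0284 L) = 6.220e-5 mol.
Photons that must be absorbed: 6.220e-5 / 0.448 = 1.388e-4 mol.
Fraction absorbed: 1 − 10^(−0.847) = 0.8578.
Incident photons needed: 1.388e-4 / 0.8578 = 1.618e-4 mol.
Photon energy: hc/λ = 6.471e-19 J; per mole, 3.897e5 J mol⁻¹.
Energy required: 1.618e-4 × 3.897e5 = 63 J.

63 J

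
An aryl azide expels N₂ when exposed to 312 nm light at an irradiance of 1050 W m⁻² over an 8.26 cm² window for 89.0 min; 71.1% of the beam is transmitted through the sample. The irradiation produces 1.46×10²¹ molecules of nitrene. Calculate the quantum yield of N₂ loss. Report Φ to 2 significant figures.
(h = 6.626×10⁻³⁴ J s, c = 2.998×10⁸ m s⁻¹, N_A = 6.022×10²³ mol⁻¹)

Φ = 0.69

Product: 1.46×10²¹ / 6.022×10²³ = 0.002424 mol.
Photon energy at 312 nm: hc/λ = (6.626×10⁻³⁴)(2.998×10⁸)/(312×10⁻⁹) = 6.367×10⁻¹⁹ J.
Energy delivered: (1050 W m⁻²)(8.26×10⁻⁴ m²)(5340 s) = 4631 J.
Photons incident: 4631 / 6.367×10⁻¹⁹ = 7.273×10²¹, i.e. 7.273×10²¹/6.022×10²³ = 0.01208 mol.
Fraction absorbed: 1 − 71.1/100 = 0.2890.
Photons absorbed: 0.2890 × 0.01208 = 0.003491 mol.
Φ = 0.002424 mol / 0.003491 mol photons = 0.69.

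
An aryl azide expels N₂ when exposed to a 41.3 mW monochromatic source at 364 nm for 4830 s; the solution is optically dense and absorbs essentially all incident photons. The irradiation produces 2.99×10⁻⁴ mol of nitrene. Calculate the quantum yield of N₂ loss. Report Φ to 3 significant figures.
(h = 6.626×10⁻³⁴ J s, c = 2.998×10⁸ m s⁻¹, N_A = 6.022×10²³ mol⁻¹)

Photon energy at 364 nm: hc/λ = (6.626×10⁻³⁴)(2.998×10⁸)/(364×10⁻⁹) = 5.457×10⁻¹⁹ J.
Energy delivered: (41.3 mW)(4830 s) = 199.5 J.
Photons incident: 199.5 / 5.457×10⁻¹⁹ = 3.656×10²⁰, i.e. 3.656×10²⁰/6.022×10²³ = 6.071×10⁻⁴ mol.
Φ = 2.99×10⁻⁴ mol / 6.071×10⁻⁴ mol photons = 0.493.

Φ = 0.493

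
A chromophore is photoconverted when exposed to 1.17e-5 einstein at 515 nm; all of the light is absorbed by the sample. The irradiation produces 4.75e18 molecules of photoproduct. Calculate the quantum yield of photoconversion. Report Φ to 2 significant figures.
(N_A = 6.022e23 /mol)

Φ = 0.67

Product: 4.75e18 / 6.022e23 = 7.888e-6 mol.
Φ = 7.888e-6 mol / 1.17e-5 mol photons = 0.67.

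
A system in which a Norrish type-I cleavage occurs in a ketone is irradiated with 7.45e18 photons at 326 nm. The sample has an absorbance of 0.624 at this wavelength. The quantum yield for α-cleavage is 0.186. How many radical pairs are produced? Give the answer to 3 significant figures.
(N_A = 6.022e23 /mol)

1.06e18 radical pairs

Moles of photons: 7.45e18 / 6.022e23 = 1.237e-5 mol.
Fraction absorbed: 1 − 10^(−0.624) = 0.7623.
Photons absorbed: 0.7623 × 1.237e-5 = 9.430e-6 mol.
Product: Φ × n_abs = 0.186 × 9.430e-6 = 1.754e-6 mol.
As a count: 1.754e-6 × 6.022e23 = 1.06e18.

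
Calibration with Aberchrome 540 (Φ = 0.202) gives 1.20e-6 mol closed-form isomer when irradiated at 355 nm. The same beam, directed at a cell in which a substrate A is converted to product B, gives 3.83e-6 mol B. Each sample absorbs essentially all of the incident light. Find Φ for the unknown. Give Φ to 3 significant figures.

Φ = 0.645

Photons absorbed by the actinometer: 1.20e-6 / 0.202 = 5.941e-6 mol.
Φ(unknown) = 3.83e-6 / 5.941e-6 = 0.645.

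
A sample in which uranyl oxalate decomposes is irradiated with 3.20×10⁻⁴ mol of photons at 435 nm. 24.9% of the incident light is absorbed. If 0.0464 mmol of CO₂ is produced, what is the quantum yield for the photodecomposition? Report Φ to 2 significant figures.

Φ = 0.58

Product: 0.0464 mmol = 4.64×10⁻⁵ mol.
Photons absorbed: 0.249 × 3.20×10⁻⁴ = 7.968×10⁻⁵ mol.
Φ = 4.64×10⁻⁵ mol / 7.968×10⁻⁵ mol photons = 0.58.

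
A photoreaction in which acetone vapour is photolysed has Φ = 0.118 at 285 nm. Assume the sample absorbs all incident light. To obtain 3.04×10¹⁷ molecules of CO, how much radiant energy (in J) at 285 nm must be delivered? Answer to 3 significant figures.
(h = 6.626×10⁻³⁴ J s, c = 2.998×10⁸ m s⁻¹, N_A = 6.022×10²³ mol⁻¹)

Product: 3.04×10¹⁷ / 6.022×10²³ = 5.048×10⁻⁷ mol.
Photons that must be absorbed: 5.048×10⁻⁷ / 0.118 = 4.278×10⁻⁶ mol.
Photon energy: hc/λ = 6.970×10⁻¹⁹ J; per mole, 4.197×10⁵ J mol⁻¹.
Energy required: 4.278×10⁻⁶ × 4.197×10⁵ = 1.80 J.

1.80 J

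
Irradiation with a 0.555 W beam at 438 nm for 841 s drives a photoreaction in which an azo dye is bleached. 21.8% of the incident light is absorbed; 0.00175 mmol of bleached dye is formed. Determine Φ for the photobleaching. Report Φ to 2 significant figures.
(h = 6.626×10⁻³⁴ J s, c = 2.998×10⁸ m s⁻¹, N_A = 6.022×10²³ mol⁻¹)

Φ = 0.0047

Product: 0.00175 mmol = 1.75×10⁻⁶ mol.
Photon energy at 438 nm: hc/λ = (6.626×10⁻³⁴)(2.998×10⁸)/(438×10⁻⁹) = 4.535×10⁻¹⁹ J.
Energy delivered: (0.555 W)(841 s) = 466.8 J.
Photons incident: 466.8 / 4.535×10⁻¹⁹ = 1.029×10²¹, i.e. 1.029×10²¹/6.022×10²³ = 0.001709 mol.
Photons absorbed: 0.218 × 0.001709 = 3.726×10⁻⁴ mol.
Φ = 1.75×10⁻⁶ mol / 3.726×10⁻⁴ mol photons = 0.0047.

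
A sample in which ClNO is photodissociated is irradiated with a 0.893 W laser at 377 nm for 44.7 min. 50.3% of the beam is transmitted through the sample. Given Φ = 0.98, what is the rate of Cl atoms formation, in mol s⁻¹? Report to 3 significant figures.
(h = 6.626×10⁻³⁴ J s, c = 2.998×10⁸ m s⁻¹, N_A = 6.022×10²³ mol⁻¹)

1.37×10⁻⁶ mol s⁻¹

Photon energy at 377 nm: hc/λ = (6.626×10⁻³⁴)(2.998×10⁸)/(377×10⁻⁹) = 5.269×10⁻¹⁹ J.
Energy delivered: (0.893 W)(2682 s) = 2395 J.
Photons incident: 2395 / 5.269×10⁻¹⁹ = 4.545×10²¹, i.e. 4.545×10²¹/6.022×10²³ = 0.007547 mol.
Fraction absorbed: 1 − 50.3/100 = 0.4970.
Photons absorbed: 0.4970 × 0.007547 = 0.003751 mol.
Product formed: 0.98 × 0.003751 = 0.003676 mol.
Rate: 0.003676 / 2682 s = 1.37×10⁻⁶ mol s⁻¹.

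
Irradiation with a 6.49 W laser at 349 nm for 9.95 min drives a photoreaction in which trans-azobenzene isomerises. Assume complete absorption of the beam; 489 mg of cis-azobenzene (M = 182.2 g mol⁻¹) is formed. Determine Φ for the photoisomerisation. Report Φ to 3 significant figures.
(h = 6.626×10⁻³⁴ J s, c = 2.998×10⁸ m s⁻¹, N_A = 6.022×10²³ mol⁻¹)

Product: 489 mg / 182.2 g mol⁻¹ = 0.002684 mol.
Photon energy at 349 nm: hc/λ = (6.626×10⁻³⁴)(2.998×10⁸)/(349×10⁻⁹) = 5.692×10⁻¹⁹ J.
Energy delivered: (6.49 W)(597 s) = 3875 J.
Photons incident: 3875 / 5.692×10⁻¹⁹ = 6.808×10²¹, i.e. 6.808×10²¹/6.022×10²³ = 0.01131 mol.
Φ = 0.002684 mol / 0.01131 mol photons = 0.237.

Φ = 0.237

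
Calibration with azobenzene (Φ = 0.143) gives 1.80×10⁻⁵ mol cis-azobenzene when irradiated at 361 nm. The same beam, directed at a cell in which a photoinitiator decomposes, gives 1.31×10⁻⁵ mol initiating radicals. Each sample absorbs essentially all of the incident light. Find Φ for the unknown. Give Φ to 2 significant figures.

Photons absorbed by the actinometer: 1.80×10⁻⁵ / 0.143 = 1.259×10⁻⁴ mol.
Φ(unknown) = 1.31×10⁻⁵ / 1.259×10⁻⁴ = 0.10.

Φ = 0.10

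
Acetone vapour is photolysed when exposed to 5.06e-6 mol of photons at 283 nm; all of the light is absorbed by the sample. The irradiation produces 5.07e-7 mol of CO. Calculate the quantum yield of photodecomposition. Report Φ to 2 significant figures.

Φ = 5.07e-7 mol / 5.06e-6 mol photons = 0.10.

Φ = 0.10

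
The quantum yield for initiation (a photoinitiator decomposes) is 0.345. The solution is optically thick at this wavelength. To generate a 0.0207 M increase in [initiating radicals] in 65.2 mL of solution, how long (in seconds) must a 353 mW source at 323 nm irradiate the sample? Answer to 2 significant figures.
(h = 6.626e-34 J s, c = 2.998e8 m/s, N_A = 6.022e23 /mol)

t ≈ 4100 s

Product: (0.0207 M)(0.0652 L) = 0.001350 mol.
Photons that must be absorbed: 0.001350 / 0.345 = 0.003913 mol.
Photon energy: hc/λ = 6.150e-19 J; per mole, 3.704e5 J mol⁻¹.
Energy required: 0.003913 × 3.704e5 = 1449 J.
Time: 1449 J / 0.353 W = 4100 s.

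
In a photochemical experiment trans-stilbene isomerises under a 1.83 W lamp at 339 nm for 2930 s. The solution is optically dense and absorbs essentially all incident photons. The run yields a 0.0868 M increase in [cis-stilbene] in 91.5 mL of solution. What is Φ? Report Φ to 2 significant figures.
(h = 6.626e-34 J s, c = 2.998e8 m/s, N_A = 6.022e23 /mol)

Φ = 0.52

Product: (0.0868 M)(0.0915 L) = 0.007942 mol.
Photon energy at 339 nm: hc/λ = (6.626e-34)(2.998e8)/(339e-9) = 5.860e-19 J.
Energy delivered: (1.83 W)(2930 s) = 5362 J.
Photons incident: 5362 / 5.860e-19 = 9.150e21, i.e. 9.150e21/6.022e23 = 0.01519 mol.
Φ = 0.007942 mol / 0.01519 mol photons = 0.52.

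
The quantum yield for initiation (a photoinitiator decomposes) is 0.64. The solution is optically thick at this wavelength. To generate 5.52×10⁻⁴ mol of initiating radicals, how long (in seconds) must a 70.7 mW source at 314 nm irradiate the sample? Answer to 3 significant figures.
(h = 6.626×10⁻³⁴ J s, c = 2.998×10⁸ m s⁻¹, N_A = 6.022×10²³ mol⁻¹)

t ≈ 4650 s

Photons that must be absorbed: 5.52×10⁻⁴ / 0.64 = 8.625×10⁻⁴ mol.
Photon energy: hc/λ = 6.326×10⁻¹⁹ J; per mole, 3.810×10⁵ J mol⁻¹.
Energy required: 8.625×10⁻⁴ × 3.810×10⁵ = 328.6 J.
Time: 328.6 J / 0.0707 W = 4650 s.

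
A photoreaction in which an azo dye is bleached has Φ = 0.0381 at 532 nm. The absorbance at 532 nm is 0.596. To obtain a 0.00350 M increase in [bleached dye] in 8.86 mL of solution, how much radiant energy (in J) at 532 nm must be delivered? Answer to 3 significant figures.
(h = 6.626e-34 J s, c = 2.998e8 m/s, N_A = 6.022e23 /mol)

Product: (0.00350 M)(0.00886 L) = 3.101e-5 mol.
Photons that must be absorbed: 3.101e-5 / 0.0381 = 8.139e-4 mol.
Fraction absorbed: 1 − 10^(−0.596) = 0.7465.
Incident photons needed: 8.139e-4 / 0.7465 = 0.001090 mol.
Photon energy: hc/λ = 3.734e-19 J; per mole, 2.249e5 J mol⁻¹.
Energy required: 0.001090 × 2.249e5 = 245 J.

245 J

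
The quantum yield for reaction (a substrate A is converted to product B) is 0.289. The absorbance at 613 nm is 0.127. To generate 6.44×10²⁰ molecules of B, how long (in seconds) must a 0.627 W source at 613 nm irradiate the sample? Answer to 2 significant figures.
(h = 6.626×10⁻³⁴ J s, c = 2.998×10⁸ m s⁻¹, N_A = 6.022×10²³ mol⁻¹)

t ≈ 4500 s

Product: 6.44×10²⁰ / 6.022×10²³ = 0.001069 mol.
Photons that must be absorbed: 0.001069 / 0.289 = 0.003699 mol.
Fraction absorbed: 1 − 10^(−0.127) = 0.2536.
Incident photons needed: 0.003699 / 0.2536 = 0.01459 mol.
Photon energy: hc/λ = 3.241×10⁻¹⁹ J; per mole, 1.952×10⁵ J mol⁻¹.
Energy required: 0.01459 × 1.952×10⁵ = 2848 J.
Time: 2848 J / 0.627 W = 4500 s.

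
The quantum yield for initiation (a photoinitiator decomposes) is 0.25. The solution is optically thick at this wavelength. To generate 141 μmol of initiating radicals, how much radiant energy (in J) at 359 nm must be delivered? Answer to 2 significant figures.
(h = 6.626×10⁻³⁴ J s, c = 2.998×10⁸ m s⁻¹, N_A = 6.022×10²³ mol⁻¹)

Product: 141 μmol = 1.41×10⁻⁴ mol.
Photons that must be absorbed: 1.41×10⁻⁴ / 0.25 = 5.640×10⁻⁴ mol.
Photon energy: hc/λ = 5.533×10⁻¹⁹ J; per mole, 3.332×10⁵ J mol⁻¹.
Energy required: 5.640×10⁻⁴ × 3.332×10⁵ = 190 J.

190 J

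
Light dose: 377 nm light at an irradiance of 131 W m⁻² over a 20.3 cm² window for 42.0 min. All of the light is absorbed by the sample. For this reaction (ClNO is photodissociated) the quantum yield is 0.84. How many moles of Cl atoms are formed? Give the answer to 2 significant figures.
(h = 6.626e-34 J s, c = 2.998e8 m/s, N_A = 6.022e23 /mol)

0.0018 mol

Photon energy at 377 nm: hc/λ = (6.626e-34)(2.998e8)/(377e-9) = 5.269e-19 J.
Energy delivered: (131 W m⁻²)(20.3e-4 m²)(2520 s) = 670.1 J.
Photons incident: 670.1 / 5.269e-19 = 1.272e21, i.e. 1.272e21/6.022e23 = 0.002112 mol.
Product: Φ × n_abs = 0.84 × 0.002112 = 0.001774 mol.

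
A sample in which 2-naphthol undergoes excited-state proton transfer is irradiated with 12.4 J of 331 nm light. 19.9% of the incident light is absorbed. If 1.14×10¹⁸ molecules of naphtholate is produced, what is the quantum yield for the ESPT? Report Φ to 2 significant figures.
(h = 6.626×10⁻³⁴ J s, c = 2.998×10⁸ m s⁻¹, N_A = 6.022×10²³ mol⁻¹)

Φ = 0.28

Product: 1.14×10¹⁸ / 6.022×10²³ = 1.893×10⁻⁶ mol.
Photon energy at 331 nm: hc/λ = (6.626×10⁻³⁴)(2.998×10⁸)/(331×10⁻⁹) = 6.001×10⁻¹⁹ J.
Photons incident: 12.4 / 6.001×10⁻¹⁹ = 2.066×10¹⁹, i.e. 2.066×10¹⁹/6.022×10²³ = 3.431×10⁻⁵ mol.
Photons absorbed: 0.199 × 3.431×10⁻⁵ = 6.828×10⁻⁶ mol.
Φ = 1.893×10⁻⁶ mol / 6.828×10⁻⁶ mol photons = 0.28.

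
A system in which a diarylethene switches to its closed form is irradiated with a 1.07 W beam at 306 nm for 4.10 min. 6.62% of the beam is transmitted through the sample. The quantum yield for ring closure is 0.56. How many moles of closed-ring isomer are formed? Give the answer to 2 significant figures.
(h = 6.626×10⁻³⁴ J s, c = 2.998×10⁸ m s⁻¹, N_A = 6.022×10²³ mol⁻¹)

3.5×10⁻⁴ mol

Photon energy at 306 nm: hc/λ = (6.626×10⁻³⁴)(2.998×10⁸)/(306×10⁻⁹) = 6.492×10⁻¹⁹ J.
Energy delivered: (1.07 W)(246 s) = 263.2 J.
Photons incident: 263.2 / 6.492×10⁻¹⁹ = 4.054×10²⁰, i.e. 4.054×10²⁰/6.022×10²³ = 6.732×10⁻⁴ mol.
Fraction absorbed: 1 − 6.62/100 = 0.9338.
Photons absorbed: 0.9338 × 6.732×10⁻⁴ = 6.286×10⁻⁴ mol.
Product: Φ × n_abs = 0.56 × 6.286×10⁻⁴ = 3.520×10⁻⁴ mol.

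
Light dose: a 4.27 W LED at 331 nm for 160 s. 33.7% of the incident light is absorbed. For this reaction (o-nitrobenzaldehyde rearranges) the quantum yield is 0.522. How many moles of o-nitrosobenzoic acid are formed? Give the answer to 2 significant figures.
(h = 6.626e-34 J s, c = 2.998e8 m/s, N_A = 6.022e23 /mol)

3.3e-4 mol

Photon energy at 331 nm: hc/λ = (6.626e-34)(2.998e8)/(331e-9) = 6.001e-19 J.
Energy delivered: (4.27 W)(160 s) = 683.2 J.
Photons incident: 683.2 / 6.001e-19 = 1.138e21, i.e. 1.138e21/6.022e23 = 0.001890 mol.
Photons absorbed: 0.337 × 0.001890 = 6.369e-4 mol.
Product: Φ × n_abs = 0.522 × 6.369e-4 = 3.325e-4 mol.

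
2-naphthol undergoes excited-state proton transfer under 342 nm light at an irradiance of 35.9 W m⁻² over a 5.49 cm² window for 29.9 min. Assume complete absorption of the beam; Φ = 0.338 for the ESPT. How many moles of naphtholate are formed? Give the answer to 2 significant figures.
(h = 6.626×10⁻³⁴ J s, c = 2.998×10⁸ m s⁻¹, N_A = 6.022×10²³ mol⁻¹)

Photon energy at 342 nm: hc/λ = (6.626×10⁻³⁴)(2.998×10⁸)/(342×10⁻⁹) = 5.808×10⁻¹⁹ J.
Energy delivered: (35.9 W m⁻²)(5.49×10⁻⁴ m²)(1794 s) = 35.36 J.
Photons incident: 35.36 / 5.808×10⁻¹⁹ = 6.088×10¹⁹, i.e. 6.088×10¹⁹/6.022×10²³ = 1.011×10⁻⁴ mol.
Product: Φ × n_abs = 0.338 × 1.011×10⁻⁴ = 3.417×10⁻⁵ mol.

3.4×10⁻⁵ mol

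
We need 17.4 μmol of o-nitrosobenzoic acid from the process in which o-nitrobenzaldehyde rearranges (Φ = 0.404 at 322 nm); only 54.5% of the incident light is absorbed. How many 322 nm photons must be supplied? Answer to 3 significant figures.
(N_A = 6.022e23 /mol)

4.76e19 photons

Product: 17.4 μmol = 1.74e-5 mol.
Photons that must be absorbed: 1.74e-5 / 0.404 = 4.307e-5 mol.
Incident photons needed: 4.307e-5 / 0.545 = 7.903e-5 mol.
Photon count: 7.903e-5 × 6.022e23 = 4.76e19.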